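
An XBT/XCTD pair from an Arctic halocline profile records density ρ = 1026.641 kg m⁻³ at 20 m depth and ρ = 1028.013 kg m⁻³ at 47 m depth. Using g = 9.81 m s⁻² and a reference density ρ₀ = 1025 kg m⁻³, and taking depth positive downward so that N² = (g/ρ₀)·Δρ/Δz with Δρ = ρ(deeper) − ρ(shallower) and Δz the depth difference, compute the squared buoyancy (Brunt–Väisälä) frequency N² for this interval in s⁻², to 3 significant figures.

Δρ = 1028.013 − 1026.641 = 1.372 kg m⁻³ over Δz = 47 − 20 = 27 m.
N² = (9.81/1025) × (1.372/27) = 4.8633 × 10⁻⁴ s⁻² ≈ 4.86 × 10⁻⁴ s⁻².
N² > 0, so the interval is statically stable.

4.86 × 10⁻⁴ s⁻²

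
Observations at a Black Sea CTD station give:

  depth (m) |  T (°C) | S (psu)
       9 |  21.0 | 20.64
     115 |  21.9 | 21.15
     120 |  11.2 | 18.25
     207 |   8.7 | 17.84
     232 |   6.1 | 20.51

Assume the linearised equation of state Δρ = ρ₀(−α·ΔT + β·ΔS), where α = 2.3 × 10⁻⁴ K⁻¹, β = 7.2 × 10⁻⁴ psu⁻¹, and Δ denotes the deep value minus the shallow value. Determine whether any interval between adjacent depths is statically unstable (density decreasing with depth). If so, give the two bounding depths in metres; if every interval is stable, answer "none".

none

Evaluate Δρ/ρ₀ = −αΔT + βΔS across each adjacent pair:
  9–115 m: −αΔT+βΔS = −(2.3 × 10⁻⁴)(+0.9)+(7.2 × 10⁻⁴)(+0.51) = 1.6 × 10⁻⁴ → stable
  115–120 m: −αΔT+βΔS = −(2.3 × 10⁻⁴)(-10.7)+(7.2 × 10⁻⁴)(-2.90) = 3.7 × 10⁻⁴ → stable
  120–207 m: −αΔT+βΔS = −(2.3 × 10⁻⁴)(-2.5)+(7.2 × 10⁻⁴)(-0.41) = 2.8 × 10⁻⁴ → stable
  207–232 m: −αΔT+βΔS = −(2.3 × 10⁻⁴)(-2.6)+(7.2 × 10⁻⁴)(+2.67) = 2.5 × 10⁻³ → stable
Every interval has Δρ > 0: the column is stably stratified throughout.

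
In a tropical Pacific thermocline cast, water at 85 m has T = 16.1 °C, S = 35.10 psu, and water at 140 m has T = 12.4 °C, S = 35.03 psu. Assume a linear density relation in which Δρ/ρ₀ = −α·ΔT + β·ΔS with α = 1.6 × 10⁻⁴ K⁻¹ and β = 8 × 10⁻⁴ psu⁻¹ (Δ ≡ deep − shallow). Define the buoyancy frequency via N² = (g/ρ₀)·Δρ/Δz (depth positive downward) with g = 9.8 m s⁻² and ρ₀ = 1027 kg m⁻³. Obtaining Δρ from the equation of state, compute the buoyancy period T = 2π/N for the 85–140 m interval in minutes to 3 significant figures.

10.7 min

ΔT = -3.7 K, ΔS = -0.07 psu (deep − shallow).
Δρ/ρ₀ = −αΔT + βΔS = 5.92 × 10⁻⁴ − 5.60 × 10⁻⁵ = 5.36 × 10⁻⁴, so Δρ ≈ 0.5505 kg m⁻³.
N² = (g/ρ₀)·Δρ/Δz = g·(Δρ/ρ₀)/Δz = 9.8 × 5.36 × 10⁻⁴ / 55 = 9.5505 × 10⁻⁵ s⁻².
N = √(9.5505 × 10⁻⁵) = 9.7727 × 10⁻³ rad s⁻¹ → T = 2π/N = 642.93 s = 10.715 min ≈ 10.7 min.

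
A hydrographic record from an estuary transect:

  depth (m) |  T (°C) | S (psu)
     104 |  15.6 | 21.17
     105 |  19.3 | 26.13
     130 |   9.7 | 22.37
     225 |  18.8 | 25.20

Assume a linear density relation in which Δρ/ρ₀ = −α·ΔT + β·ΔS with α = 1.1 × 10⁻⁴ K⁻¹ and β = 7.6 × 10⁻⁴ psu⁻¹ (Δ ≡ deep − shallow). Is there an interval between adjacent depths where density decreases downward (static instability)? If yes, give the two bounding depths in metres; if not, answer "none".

Evaluate Δρ/ρ₀ = −αΔT + βΔS across each adjacent pair:
  104–105 m: −αΔT+βΔS = −(1.1 × 10⁻⁴)(+3.7)+(7.6 × 10⁻⁴)(+4.96) = 3.4 × 10⁻³ → stable
  105–130 m: −αΔT+βΔS = −(1.1 × 10⁻⁴)(-9.6)+(7.6 × 10⁻⁴)(-3.76) = -1.8 × 10⁻³ → UNSTABLE
  130–225 m: −αΔT+βΔS = −(1.1 × 10⁻⁴)(+9.1)+(7.6 × 10⁻⁴)(+2.83) = 1.1 × 10⁻³ → stable
The 105–130 m interval has Δρ < 0: lighter water underlies denser water.

105–130 m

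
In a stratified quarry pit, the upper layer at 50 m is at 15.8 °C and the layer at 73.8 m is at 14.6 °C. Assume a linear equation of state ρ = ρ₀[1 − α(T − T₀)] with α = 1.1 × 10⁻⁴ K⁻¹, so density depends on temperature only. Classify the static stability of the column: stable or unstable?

ΔT = 14.6 − 15.8 = -1.2 K, so Δρ/ρ₀ = −αΔT = 1.32 × 10⁻⁴.
Δρ/ρ₀ > 0, so Δρ > 0: deeper water is denser → statically stable.

stable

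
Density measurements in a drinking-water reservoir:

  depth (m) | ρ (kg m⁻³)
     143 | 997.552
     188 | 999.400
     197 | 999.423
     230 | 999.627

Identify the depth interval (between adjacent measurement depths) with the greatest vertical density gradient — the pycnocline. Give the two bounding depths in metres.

Compute the density gradient over each adjacent pair:
  143–188 m: Δρ/Δz = 1.848/45 = 0.041 kg m⁻⁴
  188–197 m: Δρ/Δz = 0.023/9 = 2.6 × 10⁻³ kg m⁻⁴
  197–230 m: Δρ/Δz = 0.204/33 = 6.2 × 10⁻³ kg m⁻⁴
The largest gradient is in the 143–188 m interval — the pycnocline.

143–188 m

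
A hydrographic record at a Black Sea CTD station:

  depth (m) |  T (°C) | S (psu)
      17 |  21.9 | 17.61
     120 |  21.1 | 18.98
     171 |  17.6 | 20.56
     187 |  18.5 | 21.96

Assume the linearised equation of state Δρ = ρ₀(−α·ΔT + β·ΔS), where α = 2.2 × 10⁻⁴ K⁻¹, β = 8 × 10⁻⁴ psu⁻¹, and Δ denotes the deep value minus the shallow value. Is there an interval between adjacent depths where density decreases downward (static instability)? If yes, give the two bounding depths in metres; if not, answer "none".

none

Evaluate Δρ/ρ₀ = −αΔT + βΔS across each adjacent pair:
  17–120 m: −αΔT+βΔS = −(2.2 × 10⁻⁴)(-0.8)+(8 × 10⁻⁴)(+1.37) = 1.3 × 10⁻³ → stable
  120–171 m: −αΔT+βΔS = −(2.2 × 10⁻⁴)(-3.5)+(8 × 10⁻⁴)(+1.58) = 2.0 × 10⁻³ → stable
  171–187 m: −αΔT+βΔS = −(2.2 × 10⁻⁴)(+0.9)+(8 × 10⁻⁴)(+1.40) = 9.2 × 10⁻⁴ → stable
Every interval has Δρ > 0: the column is stably stratified throughout.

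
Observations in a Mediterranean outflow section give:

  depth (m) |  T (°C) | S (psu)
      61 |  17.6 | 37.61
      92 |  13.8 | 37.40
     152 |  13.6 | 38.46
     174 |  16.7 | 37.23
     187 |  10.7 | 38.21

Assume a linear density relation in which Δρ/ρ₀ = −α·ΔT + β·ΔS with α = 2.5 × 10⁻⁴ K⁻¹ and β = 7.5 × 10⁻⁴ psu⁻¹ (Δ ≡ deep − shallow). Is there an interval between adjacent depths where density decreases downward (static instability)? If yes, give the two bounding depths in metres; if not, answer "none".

152–174 m

Evaluate Δρ/ρ₀ = −αΔT + βΔS across each adjacent pair:
  61–92 m: −αΔT+βΔS = −(2.5 × 10⁻⁴)(-3.8)+(7.5 × 10⁻⁴)(-0.21) = 7.9 × 10⁻⁴ → stable
  92–152 m: −αΔT+βΔS = −(2.5 × 10⁻⁴)(-0.2)+(7.5 × 10⁻⁴)(+1.06) = 8.5 × 10⁻⁴ → stable
  152–174 m: −αΔT+βΔS = −(2.5 × 10⁻⁴)(+3.1)+(7.5 × 10⁻⁴)(-1.23) = -1.7 × 10⁻³ → UNSTABLE
  174–187 m: −αΔT+βΔS = −(2.5 × 10⁻⁴)(-6.0)+(7.5 × 10⁻⁴)(+0.98) = 2.2 × 10⁻³ → stable
The 152–174 m interval has Δρ < 0: lighter water underlies denser water.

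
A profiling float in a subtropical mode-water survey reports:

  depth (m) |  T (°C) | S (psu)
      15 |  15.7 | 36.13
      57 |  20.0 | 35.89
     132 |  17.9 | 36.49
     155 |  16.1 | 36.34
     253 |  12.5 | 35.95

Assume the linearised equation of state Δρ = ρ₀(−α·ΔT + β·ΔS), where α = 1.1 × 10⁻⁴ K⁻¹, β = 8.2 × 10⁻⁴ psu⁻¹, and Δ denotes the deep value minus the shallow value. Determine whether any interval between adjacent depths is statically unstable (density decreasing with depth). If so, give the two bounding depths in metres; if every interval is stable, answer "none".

Evaluate Δρ/ρ₀ = −αΔT + βΔS across each adjacent pair:
  15–57 m: −αΔT+βΔS = −(1.1 × 10⁻⁴)(+4.3)+(8.2 × 10⁻⁴)(-0.24) = -6.7 × 10⁻⁴ → UNSTABLE
  57–132 m: −αΔT+βΔS = −(1.1 × 10⁻⁴)(-2.1)+(8.2 × 10⁻⁴)(+0.60) = 7.2 × 10⁻⁴ → stable
  132–155 m: −αΔT+βΔS = −(1.1 × 10⁻⁴)(-1.8)+(8.2 × 10⁻⁴)(-0.15) = 7.5 × 10⁻⁵ → stable
  155–253 m: −αΔT+βΔS = −(1.1 × 10⁻⁴)(-3.6)+(8.2 × 10⁻⁴)(-0.39) = 7.6 × 10⁻⁵ → stable
The 15–57 m interval has Δρ < 0: lighter water underlies denser water.

15–57 m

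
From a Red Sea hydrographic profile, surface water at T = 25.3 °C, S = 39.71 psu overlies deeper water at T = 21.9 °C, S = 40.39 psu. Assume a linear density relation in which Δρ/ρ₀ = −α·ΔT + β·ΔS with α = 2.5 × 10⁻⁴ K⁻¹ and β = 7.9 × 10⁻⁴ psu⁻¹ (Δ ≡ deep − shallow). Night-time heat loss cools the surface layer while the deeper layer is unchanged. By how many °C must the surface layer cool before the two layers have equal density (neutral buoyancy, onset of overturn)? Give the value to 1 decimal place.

5.5 °C

Neutral buoyancy requires Δρ = 0, i.e. −α(T_deep − T_surf′) + β(S_deep − S_surf) = 0.
T_surf′ = T_deep − (β/α)·ΔS = 21.9 − (7.9 × 10⁻⁴/2.5 × 10⁻⁴)·(+0.68) = 19.751 °C.
Cooling required: 25.3 − (19.751) = 5.549 °C.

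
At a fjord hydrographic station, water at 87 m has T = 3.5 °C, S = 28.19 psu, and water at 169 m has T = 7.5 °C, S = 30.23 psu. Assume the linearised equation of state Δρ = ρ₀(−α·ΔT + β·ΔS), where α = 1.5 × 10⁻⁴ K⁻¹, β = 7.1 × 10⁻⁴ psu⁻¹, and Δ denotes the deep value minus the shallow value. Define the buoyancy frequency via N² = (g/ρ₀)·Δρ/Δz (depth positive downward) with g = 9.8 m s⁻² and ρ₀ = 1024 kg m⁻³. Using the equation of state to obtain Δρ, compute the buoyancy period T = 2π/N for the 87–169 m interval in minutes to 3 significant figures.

10.4 min

ΔT = +4.0 K, ΔS = +2.04 psu (deep − shallow).
Δρ/ρ₀ = −αΔT + βΔS = -6.00 × 10⁻⁴ + 1.4484 × 10⁻³ = 8.484 × 10⁻⁴, so Δρ ≈ 0.8688 kg m⁻³.
N² = (g/ρ₀)·Δρ/Δz = g·(Δρ/ρ₀)/Δz = 9.8 × 8.484 × 10⁻⁴ / 82 = 1.0139 × 10⁻⁴ s⁻².
N = √(1.0139 × 10⁻⁴) = 0.010069 rad s⁻¹ → T = 2π/N = 624.01 s = 10.400 min ≈ 10.4 min.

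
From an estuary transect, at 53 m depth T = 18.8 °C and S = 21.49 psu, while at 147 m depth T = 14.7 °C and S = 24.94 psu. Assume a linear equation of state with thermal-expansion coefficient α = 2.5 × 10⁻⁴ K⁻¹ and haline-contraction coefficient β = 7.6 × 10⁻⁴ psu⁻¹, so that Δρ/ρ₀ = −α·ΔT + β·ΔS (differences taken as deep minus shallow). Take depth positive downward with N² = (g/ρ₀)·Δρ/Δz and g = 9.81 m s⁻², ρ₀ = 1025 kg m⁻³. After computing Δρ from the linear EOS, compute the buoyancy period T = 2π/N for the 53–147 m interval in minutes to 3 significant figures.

5.37 min

ΔT = -4.1 K, ΔS = +3.45 psu (deep − shallow).
Δρ/ρ₀ = −αΔT + βΔS = 1.025 × 10⁻³ + 2.622 × 10⁻³ = 3.647 × 10⁻³, so Δρ ≈ 3.738 kg m⁻³.
N² = (g/ρ₀)·Δρ/Δz = g·(Δρ/ρ₀)/Δz = 9.81 × 3.647 × 10⁻³ / 94 = 3.8061 × 10⁻⁴ s⁻².
N = √(3.8061 × 10⁻⁴) = 0.019509 rad s⁻¹ → T = 2π/N = 322.07 s = 5.3678 min ≈ 5.37 min.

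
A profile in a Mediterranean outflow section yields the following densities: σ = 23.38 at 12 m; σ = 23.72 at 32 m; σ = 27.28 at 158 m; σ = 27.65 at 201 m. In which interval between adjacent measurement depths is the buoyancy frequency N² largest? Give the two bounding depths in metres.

32–158 m

Compute the density gradient over each adjacent pair:
  12–32 m: Δρ/Δz = 0.34/20 = 0.017 kg m⁻⁴
  32–158 m: Δρ/Δz = 3.56/126 = 0.028 kg m⁻⁴
  158–201 m: Δρ/Δz = 0.37/43 = 8.6 × 10⁻³ kg m⁻⁴
The largest gradient is in the 32–158 m interval — the pycnocline.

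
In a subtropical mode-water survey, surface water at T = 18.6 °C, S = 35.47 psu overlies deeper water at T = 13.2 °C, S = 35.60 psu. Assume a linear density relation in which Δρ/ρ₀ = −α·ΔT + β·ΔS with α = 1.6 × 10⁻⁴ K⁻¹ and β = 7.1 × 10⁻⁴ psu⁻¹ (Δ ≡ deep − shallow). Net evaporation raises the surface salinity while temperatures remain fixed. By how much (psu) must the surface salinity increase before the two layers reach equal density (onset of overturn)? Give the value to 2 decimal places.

Neutral buoyancy requires −α(T_deep − T_surf) + β(S_deep − S_surf′) = 0.
S_surf′ = S_deep − (α/β)·ΔT = 35.60 − (1.6 × 10⁻⁴/7.1 × 10⁻⁴)·(-5.4) = 36.8169 psu.
Increase required: 36.8169 − 35.47 = 1.3469 psu.

1.35 psu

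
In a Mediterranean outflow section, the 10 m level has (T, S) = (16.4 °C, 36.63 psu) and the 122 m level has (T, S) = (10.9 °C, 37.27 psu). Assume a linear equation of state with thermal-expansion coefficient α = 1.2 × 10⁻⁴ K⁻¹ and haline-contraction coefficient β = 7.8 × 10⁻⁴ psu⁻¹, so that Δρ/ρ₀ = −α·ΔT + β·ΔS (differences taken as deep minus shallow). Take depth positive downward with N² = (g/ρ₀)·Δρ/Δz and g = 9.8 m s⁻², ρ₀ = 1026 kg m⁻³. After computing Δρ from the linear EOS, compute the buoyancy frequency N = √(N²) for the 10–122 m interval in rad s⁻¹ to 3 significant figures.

ΔT = -5.5 K, ΔS = +0.64 psu (deep − shallow).
Δρ/ρ₀ = −αΔT + βΔS = 6.60 × 10⁻⁴ + 4.992 × 10⁻⁴ = 1.1592 × 10⁻³, so Δρ ≈ 1.189 kg m⁻³.
N² = (g/ρ₀)·Δρ/Δz = g·(Δρ/ρ₀)/Δz = 9.8 × 1.1592 × 10⁻³ / 112 = 1.0143 × 10⁻⁴ s⁻².
N = √(1.0143 × 10⁻⁴) = 0.010071 rad s⁻¹ ≈ 0.0101 rad s⁻¹.

0.0101 rad s⁻¹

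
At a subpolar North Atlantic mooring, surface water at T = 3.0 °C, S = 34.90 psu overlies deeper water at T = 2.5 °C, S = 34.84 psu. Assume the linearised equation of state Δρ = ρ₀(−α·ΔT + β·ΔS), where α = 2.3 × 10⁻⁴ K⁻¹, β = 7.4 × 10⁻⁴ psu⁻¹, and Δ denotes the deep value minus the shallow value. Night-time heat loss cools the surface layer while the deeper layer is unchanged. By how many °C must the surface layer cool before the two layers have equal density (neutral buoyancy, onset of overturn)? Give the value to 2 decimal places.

Neutral buoyancy requires Δρ = 0, i.e. −α(T_deep − T_surf′) + β(S_deep − S_surf) = 0.
T_surf′ = T_deep − (β/α)·ΔS = 2.5 − (7.4 × 10⁻⁴/2.3 × 10⁻⁴)·(-0.06) = 2.6930 °C.
Cooling required: 3.0 − (2.6930) = 0.3070 °C.

0.31 °C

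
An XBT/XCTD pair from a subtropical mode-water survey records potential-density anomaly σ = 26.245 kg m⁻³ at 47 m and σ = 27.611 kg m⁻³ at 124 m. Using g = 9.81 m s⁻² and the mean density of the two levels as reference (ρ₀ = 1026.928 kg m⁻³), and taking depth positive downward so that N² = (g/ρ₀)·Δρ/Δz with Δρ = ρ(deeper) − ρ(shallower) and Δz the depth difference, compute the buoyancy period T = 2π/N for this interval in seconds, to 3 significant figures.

Δρ = 1027.611 − 1026.245 = 1.366 kg m⁻³ over Δz = 124 − 47 = 77 m.
N² = (9.81/1026.928) × (1.366/77) = 1.6947 × 10⁻⁴ s⁻².
N = √(1.6947 × 10⁻⁴) = 0.013018 rad s⁻¹, so T = 2π/N = 482.65 s ≈ 483 s.

483 s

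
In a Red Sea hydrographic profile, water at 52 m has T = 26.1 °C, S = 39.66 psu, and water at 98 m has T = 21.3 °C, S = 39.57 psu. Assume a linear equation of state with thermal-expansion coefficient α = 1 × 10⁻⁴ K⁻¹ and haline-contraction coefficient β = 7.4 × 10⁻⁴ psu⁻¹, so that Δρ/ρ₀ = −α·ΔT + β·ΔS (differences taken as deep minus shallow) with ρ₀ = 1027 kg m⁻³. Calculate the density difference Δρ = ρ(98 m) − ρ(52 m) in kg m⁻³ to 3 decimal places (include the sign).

ΔT = -4.8 K, ΔS = -0.09 psu (deep − shallow).
Δρ/ρ₀ = −(1 × 10⁻⁴)(-4.8) + (7.4 × 10⁻⁴)(-0.09) = 4.134 × 10⁻⁴.
Δρ = 1027 × (4.134 × 10⁻⁴) = +0.425 kg m⁻³.
Positive Δρ: denser below, stable.

+0.425 kg m⁻³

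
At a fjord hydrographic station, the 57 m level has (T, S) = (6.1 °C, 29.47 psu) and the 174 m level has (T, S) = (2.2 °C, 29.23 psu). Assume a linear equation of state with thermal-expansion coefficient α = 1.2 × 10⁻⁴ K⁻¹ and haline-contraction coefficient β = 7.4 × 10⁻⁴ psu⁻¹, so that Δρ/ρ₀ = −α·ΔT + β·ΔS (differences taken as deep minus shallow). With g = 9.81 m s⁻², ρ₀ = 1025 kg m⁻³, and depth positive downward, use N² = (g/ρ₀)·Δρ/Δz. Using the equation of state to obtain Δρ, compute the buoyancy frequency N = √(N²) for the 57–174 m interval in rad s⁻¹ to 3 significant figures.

ΔT = -3.9 K, ΔS = -0.24 psu (deep − shallow).
Δρ/ρ₀ = −αΔT + βΔS = 4.68 × 10⁻⁴ − 1.776 × 10⁻⁴ = 2.904 × 10⁻⁴, so Δρ ≈ 0.2977 kg m⁻³.
N² = (g/ρ₀)·Δρ/Δz = g·(Δρ/ρ₀)/Δz = 9.81 × 2.904 × 10⁻⁴ / 117 = 2.4349 × 10⁻⁵ s⁻².
N = √(2.4349 × 10⁻⁵) = 4.9345 × 10⁻³ rad s⁻¹ ≈ 4.93 × 10⁻³ rad s⁻¹.

4.93 × 10⁻³ rad s⁻¹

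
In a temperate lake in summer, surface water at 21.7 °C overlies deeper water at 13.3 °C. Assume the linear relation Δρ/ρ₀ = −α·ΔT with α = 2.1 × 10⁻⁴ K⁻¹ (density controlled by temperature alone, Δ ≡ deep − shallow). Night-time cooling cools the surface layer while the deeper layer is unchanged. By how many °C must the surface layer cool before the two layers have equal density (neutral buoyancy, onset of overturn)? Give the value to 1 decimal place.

8.4 °C

With temperature the only control, equal density requires T_surf′ = T_deep.
T_surf′ = 13.3 °C.
Cooling required: 21.7 − 13.3 = 8.4 °C.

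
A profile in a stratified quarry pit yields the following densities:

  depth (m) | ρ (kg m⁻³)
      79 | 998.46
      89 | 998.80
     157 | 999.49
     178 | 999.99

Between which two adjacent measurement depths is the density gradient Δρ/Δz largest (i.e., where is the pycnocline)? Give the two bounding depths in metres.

Compute the density gradient over each adjacent pair:
  79–89 m: Δρ/Δz = 0.34/10 = 0.034 kg m⁻⁴
  89–157 m: Δρ/Δz = 0.69/68 = 0.010 kg m⁻⁴
  157–178 m: Δρ/Δz = 0.50/21 = 0.024 kg m⁻⁴
The largest gradient is in the 79–89 m interval — the pycnocline.

79–89 m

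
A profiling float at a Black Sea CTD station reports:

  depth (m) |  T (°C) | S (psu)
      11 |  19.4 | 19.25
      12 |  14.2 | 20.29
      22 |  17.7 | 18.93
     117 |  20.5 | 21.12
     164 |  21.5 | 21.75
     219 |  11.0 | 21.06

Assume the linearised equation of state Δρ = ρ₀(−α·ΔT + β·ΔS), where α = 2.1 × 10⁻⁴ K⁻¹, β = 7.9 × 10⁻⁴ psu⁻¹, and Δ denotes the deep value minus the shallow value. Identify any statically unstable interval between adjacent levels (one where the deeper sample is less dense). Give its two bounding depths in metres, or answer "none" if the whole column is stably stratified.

Evaluate Δρ/ρ₀ = −αΔT + βΔS across each adjacent pair:
  11–12 m: −αΔT+βΔS = −(2.1 × 10⁻⁴)(-5.2)+(7.9 × 10⁻⁴)(+1.04) = 1.9 × 10⁻³ → stable
  12–22 m: −αΔT+βΔS = −(2.1 × 10⁻⁴)(+3.5)+(7.9 × 10⁻⁴)(-1.36) = -1.8 × 10⁻³ → UNSTABLE
  22–117 m: −αΔT+βΔS = −(2.1 × 10⁻⁴)(+2.8)+(7.9 × 10⁻⁴)(+2.19) = 1.1 × 10⁻³ → stable
  117–164 m: −αΔT+βΔS = −(2.1 × 10⁻⁴)(+1.0)+(7.9 × 10⁻⁴)(+0.63) = 2.9 × 10⁻⁴ → stable
  164–219 m: −αΔT+βΔS = −(2.1 × 10⁻⁴)(-10.5)+(7.9 × 10⁻⁴)(-0.69) = 1.7 × 10⁻³ → stable
The 12–22 m interval has Δρ < 0: lighter water underlies denser water.

12–22 m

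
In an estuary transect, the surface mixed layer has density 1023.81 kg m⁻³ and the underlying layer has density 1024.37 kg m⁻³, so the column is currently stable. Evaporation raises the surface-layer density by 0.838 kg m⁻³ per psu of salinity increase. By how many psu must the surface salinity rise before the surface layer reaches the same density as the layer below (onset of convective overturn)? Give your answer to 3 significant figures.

Density deficit of the surface layer: 1024.37 − 1023.81 = 0.56 kg m⁻³.
Required change = 0.56 / 0.838 = 0.668 psu.

0.668 psu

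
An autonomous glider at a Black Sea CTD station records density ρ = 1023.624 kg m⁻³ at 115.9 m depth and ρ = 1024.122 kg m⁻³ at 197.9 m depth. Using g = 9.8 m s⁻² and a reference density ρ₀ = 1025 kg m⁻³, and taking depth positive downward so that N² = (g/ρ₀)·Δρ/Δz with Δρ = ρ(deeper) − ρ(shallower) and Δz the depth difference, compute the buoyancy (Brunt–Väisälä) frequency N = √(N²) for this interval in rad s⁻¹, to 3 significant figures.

Δρ = 1024.122 − 1023.624 = 0.498 kg m⁻³ over Δz = 197.9 − 115.9 = 82 m.
N² = (9.8/1025) × (0.498/82) = 5.8065 × 10⁻⁵ s⁻².
N = √(5.8065 × 10⁻⁵) = 7.6200 × 10⁻³ rad s⁻¹ ≈ 7.62 × 10⁻³ rad s⁻¹.

7.62 × 10⁻³ rad s⁻¹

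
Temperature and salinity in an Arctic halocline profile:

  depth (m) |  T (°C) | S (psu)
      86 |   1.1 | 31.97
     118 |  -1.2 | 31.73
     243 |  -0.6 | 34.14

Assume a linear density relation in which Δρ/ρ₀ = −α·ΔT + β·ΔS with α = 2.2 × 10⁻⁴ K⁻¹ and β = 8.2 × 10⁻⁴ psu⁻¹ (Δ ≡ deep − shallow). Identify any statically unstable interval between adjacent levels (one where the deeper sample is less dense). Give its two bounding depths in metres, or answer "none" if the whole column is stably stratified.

Evaluate Δρ/ρ₀ = −αΔT + βΔS across each adjacent pair:
  86–118 m: −αΔT+βΔS = −(2.2 × 10⁻⁴)(-2.3)+(8.2 × 10⁻⁴)(-0.24) = 3.1 × 10⁻⁴ → stable
  118–243 m: −αΔT+βΔS = −(2.2 × 10⁻⁴)(+0.6)+(8.2 × 10⁻⁴)(+2.41) = 1.8 × 10⁻³ → stable
Every interval has Δρ > 0: the column is stably stratified throughout.

none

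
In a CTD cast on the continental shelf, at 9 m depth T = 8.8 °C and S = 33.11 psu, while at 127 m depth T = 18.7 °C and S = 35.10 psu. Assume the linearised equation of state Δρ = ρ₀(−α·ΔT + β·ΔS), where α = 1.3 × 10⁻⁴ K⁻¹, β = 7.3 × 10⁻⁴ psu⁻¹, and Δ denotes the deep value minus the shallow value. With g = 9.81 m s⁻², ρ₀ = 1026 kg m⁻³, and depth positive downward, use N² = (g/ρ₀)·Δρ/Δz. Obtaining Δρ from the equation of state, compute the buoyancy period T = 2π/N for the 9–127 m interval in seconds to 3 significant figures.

1.69 × 10³ s

ΔT = +9.9 K, ΔS = +1.99 psu (deep − shallow).
Δρ/ρ₀ = −αΔT + βΔS = -1.287 × 10⁻³ + 1.4527 × 10⁻³ = 1.657 × 10⁻⁴, so Δρ ≈ 0.1700 kg m⁻³.
N² = (g/ρ₀)·Δρ/Δz = g·(Δρ/ρ₀)/Δz = 9.81 × 1.657 × 10⁻⁴ / 118 = 1.3776 × 10⁻⁵ s⁻².
N = √(1.3776 × 10⁻⁵) = 3.7116 × 10⁻³ rad s⁻¹ → T = 2π/N = 1.6929 × 10³ s ≈ 1.69 × 10³ s.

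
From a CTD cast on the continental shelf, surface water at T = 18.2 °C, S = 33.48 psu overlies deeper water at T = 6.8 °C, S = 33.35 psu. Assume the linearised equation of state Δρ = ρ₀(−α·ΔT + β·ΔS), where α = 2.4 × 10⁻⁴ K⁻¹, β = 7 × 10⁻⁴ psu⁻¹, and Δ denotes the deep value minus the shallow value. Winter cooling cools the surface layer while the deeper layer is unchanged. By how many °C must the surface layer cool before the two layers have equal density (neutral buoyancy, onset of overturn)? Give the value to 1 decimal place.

Neutral buoyancy requires Δρ = 0, i.e. −α(T_deep − T_surf′) + β(S_deep − S_surf) = 0.
T_surf′ = T_deep − (β/α)·ΔS = 6.8 − (7 × 10⁻⁴/2.4 × 10⁻⁴)·(-0.13) = 7.179 °C.
Cooling required: 18.2 − (7.179) = 11.021 °C.

11.0 °C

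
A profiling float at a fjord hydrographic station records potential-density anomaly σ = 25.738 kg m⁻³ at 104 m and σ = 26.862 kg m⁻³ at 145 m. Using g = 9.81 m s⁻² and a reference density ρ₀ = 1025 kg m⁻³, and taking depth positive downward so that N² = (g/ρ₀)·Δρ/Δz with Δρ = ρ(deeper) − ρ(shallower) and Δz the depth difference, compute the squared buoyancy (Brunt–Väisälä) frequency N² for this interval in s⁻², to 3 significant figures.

Δρ = 1026.862 − 1025.738 = 1.124 kg m⁻³ over Δz = 145 − 104 = 41 m.
N² = (9.81/1025) × (1.124/41) = 2.6238 × 10⁻⁴ s⁻² ≈ 2.62 × 10⁻⁴ s⁻².

2.62 × 10⁻⁴ s⁻²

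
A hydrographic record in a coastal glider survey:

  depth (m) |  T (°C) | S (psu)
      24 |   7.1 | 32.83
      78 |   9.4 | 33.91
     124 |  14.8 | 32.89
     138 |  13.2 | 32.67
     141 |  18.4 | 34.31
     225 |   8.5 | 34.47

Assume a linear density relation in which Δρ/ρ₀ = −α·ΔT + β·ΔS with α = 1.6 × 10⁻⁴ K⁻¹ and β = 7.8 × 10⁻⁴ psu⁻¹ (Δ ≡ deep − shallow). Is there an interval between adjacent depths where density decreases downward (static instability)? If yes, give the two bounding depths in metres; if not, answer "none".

Evaluate Δρ/ρ₀ = −αΔT + βΔS across each adjacent pair:
  24–78 m: −αΔT+βΔS = −(1.6 × 10⁻⁴)(+2.3)+(7.8 × 10⁻⁴)(+1.08) = 4.7 × 10⁻⁴ → stable
  78–124 m: −αΔT+βΔS = −(1.6 × 10⁻⁴)(+5.4)+(7.8 × 10⁻⁴)(-1.02) = -1.7 × 10⁻³ → UNSTABLE
  124–138 m: −αΔT+βΔS = −(1.6 × 10⁻⁴)(-1.6)+(7.8 × 10⁻⁴)(-0.22) = 8.4 × 10⁻⁵ → stable
  138–141 m: −αΔT+βΔS = −(1.6 × 10⁻⁴)(+5.2)+(7.8 × 10⁻⁴)(+1.64) = 4.5 × 10⁻⁴ → stable
  141–225 m: −αΔT+βΔS = −(1.6 × 10⁻⁴)(-9.9)+(7.8 × 10⁻⁴)(+0.16) = 1.7 × 10⁻³ → stable
The 78–124 m interval has Δρ < 0: lighter water underlies denser water.

78–124 m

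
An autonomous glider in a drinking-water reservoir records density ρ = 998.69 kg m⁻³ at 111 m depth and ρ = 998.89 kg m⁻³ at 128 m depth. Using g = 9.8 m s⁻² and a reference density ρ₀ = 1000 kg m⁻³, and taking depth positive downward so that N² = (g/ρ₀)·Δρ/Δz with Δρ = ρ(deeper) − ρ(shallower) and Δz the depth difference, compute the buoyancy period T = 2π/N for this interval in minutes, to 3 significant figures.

9.75 min

Δρ = 998.89 − 998.69 = 0.20 kg m⁻³ over Δz = 128 − 111 = 17 m.
N² = (9.8/1000) × (0.20/17) = 1.1529 × 10⁻⁴ s⁻².
N = √(1.1529 × 10⁻⁴) = 0.010737 rad s⁻¹, so T = 2π/N = 585.19 s = 9.7532 min ≈ 9.75 min.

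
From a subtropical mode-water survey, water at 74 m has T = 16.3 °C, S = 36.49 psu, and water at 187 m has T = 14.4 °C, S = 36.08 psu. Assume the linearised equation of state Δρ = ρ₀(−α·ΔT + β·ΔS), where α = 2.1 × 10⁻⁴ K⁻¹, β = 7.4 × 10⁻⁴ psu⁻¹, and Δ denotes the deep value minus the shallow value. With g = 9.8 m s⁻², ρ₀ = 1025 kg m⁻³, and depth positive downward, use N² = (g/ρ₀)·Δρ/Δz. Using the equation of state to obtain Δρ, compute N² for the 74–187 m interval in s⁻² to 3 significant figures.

8.29 × 10⁻⁶ s⁻²

ΔT = -1.9 K, ΔS = -0.41 psu (deep − shallow).
Δρ/ρ₀ = −αΔT + βΔS = 3.99 × 10⁻⁴ − 3.034 × 10⁻⁴ = 9.56 × 10⁻⁵, so Δρ ≈ 0.09799 kg m⁻³.
N² = (g/ρ₀)·Δρ/Δz = g·(Δρ/ρ₀)/Δz = 9.8 × 9.56 × 10⁻⁵ / 113 = 8.2910 × 10⁻⁶ s⁻² ≈ 8.29 × 10⁻⁶ s⁻².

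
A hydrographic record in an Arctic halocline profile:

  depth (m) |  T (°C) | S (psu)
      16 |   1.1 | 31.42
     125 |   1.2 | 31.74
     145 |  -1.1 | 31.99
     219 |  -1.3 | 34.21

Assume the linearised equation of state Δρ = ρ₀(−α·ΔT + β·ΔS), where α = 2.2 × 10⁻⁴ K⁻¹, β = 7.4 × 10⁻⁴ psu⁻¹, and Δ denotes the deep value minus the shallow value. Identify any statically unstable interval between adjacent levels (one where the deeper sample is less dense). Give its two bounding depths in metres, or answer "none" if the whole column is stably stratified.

none

Evaluate Δρ/ρ₀ = −αΔT + βΔS across each adjacent pair:
  16–125 m: −αΔT+βΔS = −(2.2 × 10⁻⁴)(+0.1)+(7.4 × 10⁻⁴)(+0.32) = 2.1 × 10⁻⁴ → stable
  125–145 m: −αΔT+βΔS = −(2.2 × 10⁻⁴)(-2.3)+(7.4 × 10⁻⁴)(+0.25) = 6.9 × 10⁻⁴ → stable
  145–219 m: −αΔT+βΔS = −(2.2 × 10⁻⁴)(-0.2)+(7.4 × 10⁻⁴)(+2.22) = 1.7 × 10⁻³ → stable
Every interval has Δρ > 0: the column is stably stratified throughout.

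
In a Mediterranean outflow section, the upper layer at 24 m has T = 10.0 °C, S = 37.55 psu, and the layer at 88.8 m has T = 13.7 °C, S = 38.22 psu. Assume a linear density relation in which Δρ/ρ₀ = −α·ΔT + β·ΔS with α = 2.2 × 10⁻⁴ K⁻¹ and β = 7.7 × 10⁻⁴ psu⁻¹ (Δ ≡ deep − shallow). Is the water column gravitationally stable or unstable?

unstable

ΔT = 13.7 − 10.0 = +3.7 K and ΔS = 38.22 − 37.55 = +0.67 psu (deep − shallow).
−αΔT = -8.14 × 10⁻⁴; βΔS = 5.159 × 10⁻⁴; sum Δρ/ρ₀ = -2.981 × 10⁻⁴.
Δρ/ρ₀ < 0, so Δρ < 0: deeper water is lighter → statically unstable; the column would overturn.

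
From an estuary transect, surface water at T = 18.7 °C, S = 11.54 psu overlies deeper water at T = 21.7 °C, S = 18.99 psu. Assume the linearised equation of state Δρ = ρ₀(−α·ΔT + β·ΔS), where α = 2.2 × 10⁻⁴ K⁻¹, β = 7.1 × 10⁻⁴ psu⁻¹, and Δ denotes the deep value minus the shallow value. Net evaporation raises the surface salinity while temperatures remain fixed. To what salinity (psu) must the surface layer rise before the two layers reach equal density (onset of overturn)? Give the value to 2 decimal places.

18.06 psu

Neutral buoyancy requires −α(T_deep − T_surf) + β(S_deep − S_surf′) = 0.
S_surf′ = S_deep − (α/β)·ΔT = 18.99 − (2.2 × 10⁻⁴/7.1 × 10⁻⁴)·(+3.0) = 18.0604 psu.
Increase required: 18.0604 − 11.54 = 6.5204 psu.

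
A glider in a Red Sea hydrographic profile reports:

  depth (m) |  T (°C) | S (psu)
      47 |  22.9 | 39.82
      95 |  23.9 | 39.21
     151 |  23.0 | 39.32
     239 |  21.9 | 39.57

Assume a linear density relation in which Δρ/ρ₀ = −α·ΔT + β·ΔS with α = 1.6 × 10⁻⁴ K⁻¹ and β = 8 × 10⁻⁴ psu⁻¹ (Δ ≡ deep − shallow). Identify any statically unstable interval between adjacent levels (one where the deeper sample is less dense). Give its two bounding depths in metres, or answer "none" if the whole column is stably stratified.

47–95 m

Evaluate Δρ/ρ₀ = −αΔT + βΔS across each adjacent pair:
  47–95 m: −αΔT+βΔS = −(1.6 × 10⁻⁴)(+1.0)+(8 × 10⁻⁴)(-0.61) = -6.5 × 10⁻⁴ → UNSTABLE
  95–151 m: −αΔT+βΔS = −(1.6 × 10⁻⁴)(-0.9)+(8 × 10⁻⁴)(+0.11) = 2.3 × 10⁻⁴ → stable
  151–239 m: −αΔT+βΔS = −(1.6 × 10⁻⁴)(-1.1)+(8 × 10⁻⁴)(+0.25) = 3.8 × 10⁻⁴ → stable
The 47–95 m interval has Δρ < 0: lighter water underlies denser water.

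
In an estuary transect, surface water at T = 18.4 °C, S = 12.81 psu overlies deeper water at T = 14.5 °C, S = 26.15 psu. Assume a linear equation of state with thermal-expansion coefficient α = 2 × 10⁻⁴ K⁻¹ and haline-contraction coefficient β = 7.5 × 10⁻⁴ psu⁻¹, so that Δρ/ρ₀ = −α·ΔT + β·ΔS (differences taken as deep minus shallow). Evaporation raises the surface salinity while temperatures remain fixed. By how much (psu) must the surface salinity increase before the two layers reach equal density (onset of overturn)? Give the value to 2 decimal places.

14.38 psu

Neutral buoyancy requires −α(T_deep − T_surf) + β(S_deep − S_surf′) = 0.
S_surf′ = S_deep − (α/β)·ΔT = 26.15 − (2 × 10⁻⁴/7.5 × 10⁻⁴)·(-3.9) = 27.1900 psu.
Increase required: 27.1900 − 12.81 = 14.3800 psu.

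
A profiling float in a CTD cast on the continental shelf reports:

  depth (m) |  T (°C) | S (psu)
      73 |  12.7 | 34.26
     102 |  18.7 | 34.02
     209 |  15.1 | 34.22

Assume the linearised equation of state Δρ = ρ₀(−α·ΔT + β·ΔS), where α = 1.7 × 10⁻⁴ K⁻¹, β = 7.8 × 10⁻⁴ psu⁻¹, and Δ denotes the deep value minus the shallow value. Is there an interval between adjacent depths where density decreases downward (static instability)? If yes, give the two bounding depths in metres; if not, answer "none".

Evaluate Δρ/ρ₀ = −αΔT + βΔS across each adjacent pair:
  73–102 m: −αΔT+βΔS = −(1.7 × 10⁻⁴)(+6.0)+(7.8 × 10⁻⁴)(-0.24) = -1.2 × 10⁻³ → UNSTABLE
  102–209 m: −αΔT+βΔS = −(1.7 × 10⁻⁴)(-3.6)+(7.8 × 10⁻⁴)(+0.20) = 7.7 × 10⁻⁴ → stable
The 73–102 m interval has Δρ < 0: lighter water underlies denser water.

73–102 m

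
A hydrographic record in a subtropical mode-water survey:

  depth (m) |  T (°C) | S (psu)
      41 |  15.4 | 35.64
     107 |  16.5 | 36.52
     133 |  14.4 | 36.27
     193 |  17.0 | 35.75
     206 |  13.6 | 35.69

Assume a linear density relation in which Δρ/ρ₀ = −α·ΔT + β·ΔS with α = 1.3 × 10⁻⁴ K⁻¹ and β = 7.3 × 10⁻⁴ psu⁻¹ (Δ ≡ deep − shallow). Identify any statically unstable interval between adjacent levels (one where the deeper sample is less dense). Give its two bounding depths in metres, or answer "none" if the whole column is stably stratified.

133–193 m

Evaluate Δρ/ρ₀ = −αΔT + βΔS across each adjacent pair:
  41–107 m: −αΔT+βΔS = −(1.3 × 10⁻⁴)(+1.1)+(7.3 × 10⁻⁴)(+0.88) = 5.0 × 10⁻⁴ → stable
  107–133 m: −αΔT+βΔS = −(1.3 × 10⁻⁴)(-2.1)+(7.3 × 10⁻⁴)(-0.25) = 9.0 × 10⁻⁵ → stable
  133–193 m: −αΔT+βΔS = −(1.3 × 10⁻⁴)(+2.6)+(7.3 × 10⁻⁴)(-0.52) = -7.2 × 10⁻⁴ → UNSTABLE
  193–206 m: −αΔT+βΔS = −(1.3 × 10⁻⁴)(-3.4)+(7.3 × 10⁻⁴)(-0.06) = 4.0 × 10⁻⁴ → stable
The 133–193 m interval has Δρ < 0: lighter water underlies denser water.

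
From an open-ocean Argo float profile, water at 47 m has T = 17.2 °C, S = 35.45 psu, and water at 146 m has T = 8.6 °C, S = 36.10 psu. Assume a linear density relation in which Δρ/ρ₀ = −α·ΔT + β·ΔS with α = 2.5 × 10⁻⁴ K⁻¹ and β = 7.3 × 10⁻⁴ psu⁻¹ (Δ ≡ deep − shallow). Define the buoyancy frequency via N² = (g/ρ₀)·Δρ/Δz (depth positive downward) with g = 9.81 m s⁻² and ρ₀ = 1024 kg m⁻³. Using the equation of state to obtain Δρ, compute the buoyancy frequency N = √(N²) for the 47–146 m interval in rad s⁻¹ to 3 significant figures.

0.0161 rad s⁻¹

ΔT = -8.6 K, ΔS = +0.65 psu (deep − shallow).
Δρ/ρ₀ = −αΔT + βΔS = 2.15 × 10⁻³ + 4.745 × 10⁻⁴ = 2.6245 × 10⁻³, so Δρ ≈ 2.687 kg m⁻³.
N² = (g/ρ₀)·Δρ/Δz = g·(Δρ/ρ₀)/Δz = 9.81 × 2.6245 × 10⁻³ / 99 = 2.6006 × 10⁻⁴ s⁻².
N = √(2.6006 × 10⁻⁴) = 0.016126 rad s⁻¹ ≈ 0.0161 rad s⁻¹.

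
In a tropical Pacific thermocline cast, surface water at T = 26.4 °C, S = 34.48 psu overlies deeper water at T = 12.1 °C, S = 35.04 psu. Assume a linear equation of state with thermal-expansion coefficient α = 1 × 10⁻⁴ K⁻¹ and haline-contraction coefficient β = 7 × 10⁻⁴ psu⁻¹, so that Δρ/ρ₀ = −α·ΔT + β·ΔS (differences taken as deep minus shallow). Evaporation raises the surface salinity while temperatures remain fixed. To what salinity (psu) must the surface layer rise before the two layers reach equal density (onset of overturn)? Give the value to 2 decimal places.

37.08 psu

Neutral buoyancy requires −α(T_deep − T_surf) + β(S_deep − S_surf′) = 0.
S_surf′ = S_deep − (α/β)·ΔT = 35.04 − (1 × 10⁻⁴/7 × 10⁻⁴)·(-14.3) = 37.0829 psu.
Increase required: 37.0829 − 34.48 = 2.6029 psu.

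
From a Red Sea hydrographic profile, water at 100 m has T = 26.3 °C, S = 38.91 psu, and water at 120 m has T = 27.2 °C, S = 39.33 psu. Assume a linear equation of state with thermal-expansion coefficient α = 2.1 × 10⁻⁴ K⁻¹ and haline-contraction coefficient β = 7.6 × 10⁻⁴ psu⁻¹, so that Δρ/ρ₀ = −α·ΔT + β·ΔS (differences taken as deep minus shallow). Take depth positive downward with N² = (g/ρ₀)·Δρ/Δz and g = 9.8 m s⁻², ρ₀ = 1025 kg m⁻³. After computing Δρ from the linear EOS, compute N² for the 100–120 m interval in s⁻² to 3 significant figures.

6.38 × 10⁻⁵ s⁻²

ΔT = +0.9 K, ΔS = +0.42 psu (deep − shallow).
Δρ/ρ₀ = −αΔT + βΔS = -1.89 × 10⁻⁴ + 3.192 × 10⁻⁴ = 1.302 × 10⁻⁴, so Δρ ≈ 0.1335 kg m⁻³.
N² = (g/ρ₀)·Δρ/Δz = g·(Δρ/ρ₀)/Δz = 9.8 × 1.302 × 10⁻⁴ / 20 = 6.3798 × 10⁻⁵ s⁻² ≈ 6.38 × 10⁻⁵ s⁻².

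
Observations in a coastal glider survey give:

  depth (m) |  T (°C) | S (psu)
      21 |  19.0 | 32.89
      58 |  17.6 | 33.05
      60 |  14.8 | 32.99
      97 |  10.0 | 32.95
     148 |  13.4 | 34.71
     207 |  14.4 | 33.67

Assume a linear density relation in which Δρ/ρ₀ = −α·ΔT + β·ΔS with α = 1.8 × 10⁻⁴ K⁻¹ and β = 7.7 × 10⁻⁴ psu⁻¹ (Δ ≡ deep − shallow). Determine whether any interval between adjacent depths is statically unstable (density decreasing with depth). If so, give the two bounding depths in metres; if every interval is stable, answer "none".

148–207 m

Evaluate Δρ/ρ₀ = −αΔT + βΔS across each adjacent pair:
  21–58 m: −αΔT+βΔS = −(1.8 × 10⁻⁴)(-1.4)+(7.7 × 10⁻⁴)(+0.16) = 3.8 × 10⁻⁴ → stable
  58–60 m: −αΔT+βΔS = −(1.8 × 10⁻⁴)(-2.8)+(7.7 × 10⁻⁴)(-0.06) = 4.6 × 10⁻⁴ → stable
  60–97 m: −αΔT+βΔS = −(1.8 × 10⁻⁴)(-4.8)+(7.7 × 10⁻⁴)(-0.04) = 8.3 × 10⁻⁴ → stable
  97–148 m: −αΔT+βΔS = −(1.8 × 10⁻⁴)(+3.4)+(7.7 × 10⁻⁴)(+1.76) = 7.4 × 10⁻⁴ → stable
  148–207 m: −αΔT+βΔS = −(1.8 × 10⁻⁴)(+1.0)+(7.7 × 10⁻⁴)(-1.04) = -9.8 × 10⁻⁴ → UNSTABLE
The 148–207 m interval has Δρ < 0: lighter water underlies denser water.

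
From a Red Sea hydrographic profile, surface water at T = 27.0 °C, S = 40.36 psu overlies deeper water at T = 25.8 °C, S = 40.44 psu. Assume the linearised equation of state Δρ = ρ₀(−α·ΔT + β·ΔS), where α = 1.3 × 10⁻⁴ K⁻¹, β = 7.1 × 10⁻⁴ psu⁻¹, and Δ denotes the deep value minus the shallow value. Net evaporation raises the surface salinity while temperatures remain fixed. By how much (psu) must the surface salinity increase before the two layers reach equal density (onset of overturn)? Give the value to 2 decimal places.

0.30 psu

Neutral buoyancy requires −α(T_deep − T_surf) + β(S_deep − S_surf′) = 0.
S_surf′ = S_deep − (α/β)·ΔT = 40.44 − (1.3 × 10⁻⁴/7.1 × 10⁻⁴)·(-1.2) = 40.6597 psu.
Increase required: 40.6597 − 40.36 = 0.2997 psu.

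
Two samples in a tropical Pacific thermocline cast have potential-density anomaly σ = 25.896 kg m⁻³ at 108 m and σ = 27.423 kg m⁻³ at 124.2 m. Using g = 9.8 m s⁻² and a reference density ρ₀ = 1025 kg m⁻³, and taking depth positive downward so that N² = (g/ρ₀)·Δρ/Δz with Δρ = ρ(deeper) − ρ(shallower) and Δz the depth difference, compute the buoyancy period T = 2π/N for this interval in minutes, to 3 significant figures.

3.49 min

Δρ = 1027.423 − 1025.896 = 1.527 kg m⁻³ over Δz = 124.2 − 108 = 16.2 m.
N² = (9.8/1025) × (1.527/16.2) = 9.0121 × 10⁻⁴ s⁻².
N = √(9.0121 × 10⁻⁴) = 0.030020 rad s⁻¹, so T = 2π/N = 209.30 s = 3.4883 min ≈ 3.49 min.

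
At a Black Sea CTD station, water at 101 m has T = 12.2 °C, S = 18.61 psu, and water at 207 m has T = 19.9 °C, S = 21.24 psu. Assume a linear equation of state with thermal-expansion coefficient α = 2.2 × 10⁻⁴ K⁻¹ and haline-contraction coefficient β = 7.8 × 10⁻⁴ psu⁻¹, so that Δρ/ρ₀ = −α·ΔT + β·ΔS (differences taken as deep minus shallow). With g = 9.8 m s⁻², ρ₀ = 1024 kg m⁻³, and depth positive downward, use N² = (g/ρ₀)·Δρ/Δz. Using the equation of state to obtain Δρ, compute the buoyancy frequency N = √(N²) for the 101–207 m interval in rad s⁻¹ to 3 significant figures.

ΔT = +7.7 K, ΔS = +2.63 psu (deep − shallow).
Δρ/ρ₀ = −αΔT + βΔS = -1.694 × 10⁻³ + 2.0514 × 10⁻³ = 3.574 × 10⁻⁴, so Δρ ≈ 0.3660 kg m⁻³.
N² = (g/ρ₀)·Δρ/Δz = g·(Δρ/ρ₀)/Δz = 9.8 × 3.574 × 10⁻⁴ / 106 = 3.3043 × 10⁻⁵ s⁻².
N = √(3.3043 × 10⁻⁵) = 5.7483 × 10⁻³ rad s⁻¹ ≈ 5.75 × 10⁻³ rad s⁻¹.

5.75 × 10⁻³ rad s⁻¹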